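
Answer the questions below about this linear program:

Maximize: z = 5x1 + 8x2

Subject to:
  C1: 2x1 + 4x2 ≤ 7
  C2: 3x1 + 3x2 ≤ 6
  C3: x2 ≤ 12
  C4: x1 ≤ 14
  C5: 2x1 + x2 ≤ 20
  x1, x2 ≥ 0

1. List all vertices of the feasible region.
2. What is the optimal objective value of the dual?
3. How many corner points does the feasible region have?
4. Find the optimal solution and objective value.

1. (0, 0), (2, 0), (0.5, 1.5), (0, 1.75)
2. 14.5 (by strong duality, equal to the primal optimum)
3. 4
4. x1 = 0.5, x2 = 1.5, z = 14.5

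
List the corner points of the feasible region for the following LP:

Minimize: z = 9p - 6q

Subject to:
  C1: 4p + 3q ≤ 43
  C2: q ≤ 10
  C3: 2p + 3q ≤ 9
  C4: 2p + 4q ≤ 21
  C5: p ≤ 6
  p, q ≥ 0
Each vertex is the intersection of two constraint boundaries that also satisfies all remaining constraints:
  p = 0 and q = 0 → (0, 0)
  2p + 3q = 9 and q = 0 → (4.5, 0)
  2p + 3q = 9 and p = 0 → (0, 3)

Vertices: (0, 0), (4.5, 0), (0, 3)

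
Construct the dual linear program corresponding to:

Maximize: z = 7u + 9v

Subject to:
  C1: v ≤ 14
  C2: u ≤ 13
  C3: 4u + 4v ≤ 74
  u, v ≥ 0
Minimize: z = 14y1 + 13y2 + 74y3

Subject to:
  C1: -y2 - 4y3 ≤ -7
  C2: -y1 - 4y3 ≤ -9
  y1, y2, y3 ≥ 0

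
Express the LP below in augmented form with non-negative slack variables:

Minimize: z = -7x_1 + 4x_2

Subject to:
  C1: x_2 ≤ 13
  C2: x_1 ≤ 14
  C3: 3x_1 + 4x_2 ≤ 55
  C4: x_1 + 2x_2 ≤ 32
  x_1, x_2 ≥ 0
min z = -7x_1 + 4x_2

s.t.
  x_2 + s1 = 13
  x_1 + s2 = 14
  3x_1 + 4x_2 + s3 = 55
  x_1 + 2x_2 + s4 = 32
  x_1, x_2, s1, s2, s3, s4 ≥ 0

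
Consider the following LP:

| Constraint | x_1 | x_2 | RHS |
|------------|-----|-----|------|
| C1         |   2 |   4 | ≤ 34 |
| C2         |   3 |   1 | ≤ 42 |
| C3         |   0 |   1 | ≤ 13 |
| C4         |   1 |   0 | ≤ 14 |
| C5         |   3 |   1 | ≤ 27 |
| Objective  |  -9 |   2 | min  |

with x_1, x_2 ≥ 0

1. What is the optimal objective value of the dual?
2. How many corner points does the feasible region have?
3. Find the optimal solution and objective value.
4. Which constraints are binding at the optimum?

1. -81 (by strong duality, equal to the primal optimum)
2. 4
3. x_1 = 9, x_2 = 0, z = -81
4. C5, x_2 ≥ 0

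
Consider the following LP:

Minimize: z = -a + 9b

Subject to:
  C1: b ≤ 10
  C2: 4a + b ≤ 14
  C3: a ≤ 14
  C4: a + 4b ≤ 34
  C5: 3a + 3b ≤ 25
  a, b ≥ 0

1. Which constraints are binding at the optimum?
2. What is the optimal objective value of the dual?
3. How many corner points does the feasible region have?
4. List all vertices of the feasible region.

1. C2, b ≥ 0
2. -3.5 (by strong duality, equal to the primal optimum)
3. 4
4. (0, 0), (3.5, 0), (1.889, 6.444), (0, 8.333)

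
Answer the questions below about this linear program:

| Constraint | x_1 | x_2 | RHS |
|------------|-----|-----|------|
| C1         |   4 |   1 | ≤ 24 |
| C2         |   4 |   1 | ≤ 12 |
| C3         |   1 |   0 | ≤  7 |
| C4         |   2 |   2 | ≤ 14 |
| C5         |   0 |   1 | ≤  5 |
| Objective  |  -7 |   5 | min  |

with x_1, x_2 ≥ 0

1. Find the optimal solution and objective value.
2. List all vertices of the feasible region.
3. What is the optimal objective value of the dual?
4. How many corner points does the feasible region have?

1. x_1 = 3, x_2 = 0, z = -21
2. (0, 0), (3, 0), (1.75, 5), (0, 5)
3. -21 (by strong duality, equal to the primal optimum)
4. 4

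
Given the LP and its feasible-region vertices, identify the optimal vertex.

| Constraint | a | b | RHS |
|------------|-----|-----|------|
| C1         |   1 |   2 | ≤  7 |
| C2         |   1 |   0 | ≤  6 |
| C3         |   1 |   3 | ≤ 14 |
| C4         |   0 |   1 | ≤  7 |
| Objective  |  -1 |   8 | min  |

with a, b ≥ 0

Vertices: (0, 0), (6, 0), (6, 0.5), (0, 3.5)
(6, 0) with z = -6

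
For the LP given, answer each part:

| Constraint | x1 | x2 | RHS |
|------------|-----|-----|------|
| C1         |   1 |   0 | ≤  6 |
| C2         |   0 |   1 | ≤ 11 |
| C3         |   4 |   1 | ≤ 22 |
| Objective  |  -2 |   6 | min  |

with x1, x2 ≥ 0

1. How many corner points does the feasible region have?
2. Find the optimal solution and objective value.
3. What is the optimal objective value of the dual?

1. 4
2. x1 = 5.5, x2 = 0, z = -11
3. -11 (by strong duality, equal to the primal optimum)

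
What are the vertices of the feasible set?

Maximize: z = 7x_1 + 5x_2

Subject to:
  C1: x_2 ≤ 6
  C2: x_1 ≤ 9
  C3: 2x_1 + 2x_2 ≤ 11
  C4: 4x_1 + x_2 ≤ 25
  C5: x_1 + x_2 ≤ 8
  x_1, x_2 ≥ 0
Each vertex is the intersection of two constraint boundaries that also satisfies all remaining constraints:
  x_1 = 0 and x_2 = 0 → (0, 0)
  2x_1 + 2x_2 = 11 and x_2 = 0 → (5.5, 0)
  2x_1 + 2x_2 = 11 and x_1 = 0 → (0, 5.5)

Vertices: (0, 0), (5.5, 0), (0, 5.5)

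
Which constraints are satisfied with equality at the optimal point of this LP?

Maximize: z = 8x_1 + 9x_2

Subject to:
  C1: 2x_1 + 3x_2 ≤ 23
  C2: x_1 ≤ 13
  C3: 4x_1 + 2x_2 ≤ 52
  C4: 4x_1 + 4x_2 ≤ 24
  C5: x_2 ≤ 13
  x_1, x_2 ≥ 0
Optimal: x_1 = 0, x_2 = 6
Slack at optimum:
  C1: slack = 5
  C2: slack = 13
  C3: slack = 40
  C4: slack = 0 (binding)
  C5: slack = 7
  x_1 ≥ 0: x_1 = 0 (binding)
  x_2 ≥ 0: x_2 = 6
Binding constraints: C4, x_1 ≥ 0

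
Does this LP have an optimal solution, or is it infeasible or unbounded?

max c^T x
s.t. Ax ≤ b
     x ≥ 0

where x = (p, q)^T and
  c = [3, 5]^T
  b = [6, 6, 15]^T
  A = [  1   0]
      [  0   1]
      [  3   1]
The point (3, 6) satisfies every constraint, so the LP is feasible; the constraints give p ≤ 6 and q ≤ 6, which with p, q ≥ 0 keep the feasible region inside a bounded box. A feasible, bounded LP attains a finite optimum at a vertex.

Evaluating z = 3p + 5q at each vertex:
  (0, 0): z = 0
  (5, 0): z = 15
  (3, 6): z = 39
  (0, 6): z = 30

The LP has an optimal solution: (3, 6) with z = 39.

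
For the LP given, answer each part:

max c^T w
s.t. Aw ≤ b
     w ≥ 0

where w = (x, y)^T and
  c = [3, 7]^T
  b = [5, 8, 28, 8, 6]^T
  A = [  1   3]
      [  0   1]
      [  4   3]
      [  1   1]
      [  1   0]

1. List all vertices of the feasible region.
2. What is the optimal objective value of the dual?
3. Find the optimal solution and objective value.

1. (0, 0), (5, 0), (0, 1.667)
2. 15 (by strong duality, equal to the primal optimum)
3. x = 5, y = 0, z = 15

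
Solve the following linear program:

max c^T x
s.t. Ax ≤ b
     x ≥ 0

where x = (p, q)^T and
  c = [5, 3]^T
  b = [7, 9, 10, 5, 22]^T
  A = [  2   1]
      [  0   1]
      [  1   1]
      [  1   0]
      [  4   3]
Each vertex is the intersection of two constraint boundaries that also satisfies all remaining constraints:
  p = 0 and q = 0 → (0, 0)
  2p + q = 7 and q = 0 → (3.5, 0)
  2p + q = 7 and p = 0 → (0, 7)

Evaluating z = 5p + 3q at each vertex:
  (0, 0): z = 0
  (3.5, 0): z = 17.5
  (0, 7): z = 21

The maximum is at (0, 7) with z = 21.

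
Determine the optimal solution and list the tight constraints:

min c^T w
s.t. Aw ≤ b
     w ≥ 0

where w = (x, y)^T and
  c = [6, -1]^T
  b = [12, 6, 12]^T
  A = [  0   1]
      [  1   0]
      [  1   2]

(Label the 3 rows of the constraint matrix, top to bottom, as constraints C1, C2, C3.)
Optimal: x = 0, y = 6
Binding: C3, x ≥ 0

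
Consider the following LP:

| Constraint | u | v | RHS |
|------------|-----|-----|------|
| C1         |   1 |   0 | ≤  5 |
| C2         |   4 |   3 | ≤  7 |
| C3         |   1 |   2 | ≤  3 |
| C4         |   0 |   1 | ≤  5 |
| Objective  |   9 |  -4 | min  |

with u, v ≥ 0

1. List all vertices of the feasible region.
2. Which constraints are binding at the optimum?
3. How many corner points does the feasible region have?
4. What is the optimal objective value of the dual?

1. (0, 0), (1.75, 0), (1, 1), (0, 1.5)
2. C3, u ≥ 0
3. 4
4. -6 (by strong duality, equal to the primal optimum)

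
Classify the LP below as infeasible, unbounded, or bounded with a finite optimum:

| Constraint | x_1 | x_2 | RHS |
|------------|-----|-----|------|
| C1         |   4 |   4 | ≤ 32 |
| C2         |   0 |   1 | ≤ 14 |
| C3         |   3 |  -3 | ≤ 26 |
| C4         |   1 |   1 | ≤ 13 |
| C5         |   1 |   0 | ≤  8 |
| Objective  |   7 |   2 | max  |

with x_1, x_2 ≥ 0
The point (8, 0) satisfies every constraint, so the LP is feasible; the constraints give x_1 ≤ 8 and x_2 ≤ 14, which with x_1, x_2 ≥ 0 keep the feasible region inside a bounded box. A feasible, bounded LP attains a finite optimum at a vertex.

Evaluating z = 7x_1 + 2x_2 at each vertex:
  (0, 0): z = 0
  (8, 0): z = 56
  (0, 8): z = 16

Bounded optimum: z* = 56 at (8, 0).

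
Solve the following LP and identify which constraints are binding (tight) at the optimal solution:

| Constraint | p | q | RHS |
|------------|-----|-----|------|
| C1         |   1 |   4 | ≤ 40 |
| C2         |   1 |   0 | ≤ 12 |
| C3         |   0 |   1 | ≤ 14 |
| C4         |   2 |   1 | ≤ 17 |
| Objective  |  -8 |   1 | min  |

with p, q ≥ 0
Optimal: p = 8.5, q = 0
Binding: C4, q ≥ 0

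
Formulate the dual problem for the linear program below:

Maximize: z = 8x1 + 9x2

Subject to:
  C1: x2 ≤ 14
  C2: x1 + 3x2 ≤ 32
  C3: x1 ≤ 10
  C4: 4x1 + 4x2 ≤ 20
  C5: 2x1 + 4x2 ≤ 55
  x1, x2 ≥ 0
Minimize: z = 14y1 + 32y2 + 10y3 + 20y4 + 55y5

Subject to:
  C1: -y2 - y3 - 4y4 - 2y5 ≤ -8
  C2: -y1 - 3y2 - 4y4 - 4y5 ≤ -9
  y1, y2, y3, y4, y5 ≥ 0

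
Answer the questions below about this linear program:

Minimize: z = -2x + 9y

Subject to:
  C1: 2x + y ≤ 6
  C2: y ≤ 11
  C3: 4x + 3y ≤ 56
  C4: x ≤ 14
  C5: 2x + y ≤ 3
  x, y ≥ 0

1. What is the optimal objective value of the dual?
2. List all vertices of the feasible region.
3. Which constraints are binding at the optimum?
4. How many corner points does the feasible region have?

1. -3 (by strong duality, equal to the primal optimum)
2. (0, 0), (1.5, 0), (0, 3)
3. C5, y ≥ 0
4. 3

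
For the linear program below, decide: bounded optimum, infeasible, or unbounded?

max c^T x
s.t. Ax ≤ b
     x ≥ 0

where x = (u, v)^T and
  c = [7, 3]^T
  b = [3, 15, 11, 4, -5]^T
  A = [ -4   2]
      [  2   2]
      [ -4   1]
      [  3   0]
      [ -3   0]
One constraint requires 3u ≤ 4, while the constraint -3u ≤ -5 is equivalent to 3u ≥ 5. Together they would need 5 ≤ 3u ≤ 4, which is impossible since 5 > 4. No point satisfies all constraints.

Infeasible: no point satisfies all constraints simultaneously.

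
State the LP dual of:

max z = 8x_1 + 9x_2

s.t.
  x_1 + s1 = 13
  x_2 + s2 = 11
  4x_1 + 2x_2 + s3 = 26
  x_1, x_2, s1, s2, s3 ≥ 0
Minimize: z = 13y1 + 11y2 + 26y3

Subject to:
  C1: -y1 - 4y3 ≤ -8
  C2: -y2 - 2y3 ≤ -9
  y1, y2, y3 ≥ 0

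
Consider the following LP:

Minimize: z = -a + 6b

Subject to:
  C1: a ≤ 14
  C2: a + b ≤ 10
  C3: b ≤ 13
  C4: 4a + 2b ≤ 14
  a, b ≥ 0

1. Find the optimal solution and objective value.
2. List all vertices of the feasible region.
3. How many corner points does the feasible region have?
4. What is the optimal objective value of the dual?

1. a = 3.5, b = 0, z = -3.5
2. (0, 0), (3.5, 0), (0, 7)
3. 3
4. -3.5 (by strong duality, equal to the primal optimum)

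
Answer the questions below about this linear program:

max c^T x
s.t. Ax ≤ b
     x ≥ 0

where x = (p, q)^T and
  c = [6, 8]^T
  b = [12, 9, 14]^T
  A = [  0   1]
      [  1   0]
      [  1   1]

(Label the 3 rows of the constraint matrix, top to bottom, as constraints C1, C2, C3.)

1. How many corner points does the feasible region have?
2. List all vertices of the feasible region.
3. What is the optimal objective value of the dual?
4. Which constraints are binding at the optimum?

1. 5
2. (0, 0), (9, 0), (9, 5), (2, 12), (0, 12)
3. 108 (by strong duality, equal to the primal optimum)
4. C1, C3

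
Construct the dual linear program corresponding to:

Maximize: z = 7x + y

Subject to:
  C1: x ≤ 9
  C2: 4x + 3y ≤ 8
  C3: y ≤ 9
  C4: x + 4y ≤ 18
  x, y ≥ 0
Minimize: z = 9y1 + 8y2 + 9y3 + 18y4

Subject to:
  C1: -y1 - 4y2 - y4 ≤ -7
  C2: -3y2 - y3 - 4y4 ≤ -1
  y1, y2, y3, y4 ≥ 0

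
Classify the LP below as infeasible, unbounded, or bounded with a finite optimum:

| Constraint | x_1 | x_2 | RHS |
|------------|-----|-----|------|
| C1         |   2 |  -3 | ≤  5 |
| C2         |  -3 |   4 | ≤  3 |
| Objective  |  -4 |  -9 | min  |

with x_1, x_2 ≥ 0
Feasible point: (0, 0) satisfies every constraint, so the LP is feasible.
Direction d = (3, 2): for each constraint row a, a·d ≤ 0 —
  (2)(3) + (-3)(2) = 0 ≤ 0
  (-3)(3) + (4)(2) = -1 ≤ 0
and d ≥ 0, so (0, 0) + t·d stays feasible for every t ≥ 0. Along this ray z = -4x_1 - 9x_2 changes by -30 per unit t, so z → −∞.

Unbounded: there is a feasible ray along which z → −∞.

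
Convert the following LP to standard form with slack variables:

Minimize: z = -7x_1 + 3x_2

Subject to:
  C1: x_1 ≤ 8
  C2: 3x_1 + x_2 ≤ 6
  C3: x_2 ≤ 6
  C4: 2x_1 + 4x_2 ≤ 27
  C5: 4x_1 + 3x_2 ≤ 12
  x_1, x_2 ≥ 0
min z = -7x_1 + 3x_2

s.t.
  x_1 + s1 = 8
  3x_1 + x_2 + s2 = 6
  x_2 + s3 = 6
  2x_1 + 4x_2 + s4 = 27
  4x_1 + 3x_2 + s5 = 12
  x_1, x_2, s1, s2, s3, s4, s5 ≥ 0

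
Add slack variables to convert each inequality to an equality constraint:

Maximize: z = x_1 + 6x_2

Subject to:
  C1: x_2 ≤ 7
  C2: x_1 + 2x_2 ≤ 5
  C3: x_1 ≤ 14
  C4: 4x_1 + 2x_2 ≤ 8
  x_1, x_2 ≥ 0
max z = x_1 + 6x_2

s.t.
  x_2 + s1 = 7
  x_1 + 2x_2 + s2 = 5
  x_1 + s3 = 14
  4x_1 + 2x_2 + s4 = 8
  x_1, x_2, s1, s2, s3, s4 ≥ 0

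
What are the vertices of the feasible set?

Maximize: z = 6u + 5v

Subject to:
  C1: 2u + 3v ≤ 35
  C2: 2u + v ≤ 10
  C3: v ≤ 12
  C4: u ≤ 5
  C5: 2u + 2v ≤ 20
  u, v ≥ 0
Each vertex is the intersection of two constraint boundaries that also satisfies all remaining constraints:
  u = 0 and v = 0 → (0, 0)
  2u + v = 10 and u = 5 → (5, 0)
  2u + v = 10 and 2u + 2v = 20 → (0, 10)

Vertices: (0, 0), (5, 0), (0, 10)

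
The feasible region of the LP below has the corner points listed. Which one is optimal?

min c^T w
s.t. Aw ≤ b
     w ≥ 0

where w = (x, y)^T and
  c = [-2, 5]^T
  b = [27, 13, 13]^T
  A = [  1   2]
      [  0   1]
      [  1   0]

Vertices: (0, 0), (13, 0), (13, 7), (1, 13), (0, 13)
(13, 0) with z = -26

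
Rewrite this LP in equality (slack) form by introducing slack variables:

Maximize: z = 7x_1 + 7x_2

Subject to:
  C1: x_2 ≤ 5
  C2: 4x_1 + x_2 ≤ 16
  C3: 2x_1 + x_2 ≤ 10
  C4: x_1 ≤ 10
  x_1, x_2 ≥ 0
max z = 7x_1 + 7x_2

s.t.
  x_2 + s1 = 5
  4x_1 + x_2 + s2 = 16
  2x_1 + x_2 + s3 = 10
  x_1 + s4 = 10
  x_1, x_2, s1, s2, s3, s4 ≥ 0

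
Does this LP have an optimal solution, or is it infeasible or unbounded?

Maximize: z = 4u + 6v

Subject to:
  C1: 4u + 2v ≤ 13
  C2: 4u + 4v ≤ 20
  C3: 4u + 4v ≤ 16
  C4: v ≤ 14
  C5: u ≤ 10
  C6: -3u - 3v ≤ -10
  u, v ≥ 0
The point (0, 4) satisfies every constraint, so the LP is feasible; the constraints give u ≤ 10 and v ≤ 14, which with u, v ≥ 0 keep the feasible region inside a bounded box. A feasible, bounded LP attains a finite optimum at a vertex.

Evaluating z = 4u + 6v at each vertex:
  (3.167, 0.1667): z = 13.67
  (2.5, 1.5): z = 19
  (0, 4): z = 24
  (0, 3.333): z = 20

Feasible with finite optimum z* = 24 at (0, 4).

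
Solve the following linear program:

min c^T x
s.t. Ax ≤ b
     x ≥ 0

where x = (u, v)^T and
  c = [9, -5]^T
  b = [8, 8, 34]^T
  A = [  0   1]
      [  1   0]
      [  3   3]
u = 0, v = 8, z = -40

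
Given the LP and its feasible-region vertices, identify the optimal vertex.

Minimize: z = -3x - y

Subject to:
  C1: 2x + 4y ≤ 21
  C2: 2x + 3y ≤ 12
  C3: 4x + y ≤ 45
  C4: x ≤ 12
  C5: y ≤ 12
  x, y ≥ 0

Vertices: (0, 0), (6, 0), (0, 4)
Evaluating z = -3x - y at each vertex:
  (0, 0): z = 0
  (6, 0): z = -18
  (0, 4): z = -4

The smallest value is z = -18, attained at (6, 0).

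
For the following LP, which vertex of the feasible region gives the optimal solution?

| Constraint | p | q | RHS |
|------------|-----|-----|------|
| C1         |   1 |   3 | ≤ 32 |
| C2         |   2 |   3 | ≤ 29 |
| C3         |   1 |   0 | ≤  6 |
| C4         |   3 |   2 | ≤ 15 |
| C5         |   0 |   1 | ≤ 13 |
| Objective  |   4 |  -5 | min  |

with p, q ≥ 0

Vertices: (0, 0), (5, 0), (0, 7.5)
Evaluating z = 4p - 5q at each vertex:
  (0, 0): z = 0
  (5, 0): z = 20
  (0, 7.5): z = -37.5

The smallest value is z = -37.5, attained at (0, 7.5).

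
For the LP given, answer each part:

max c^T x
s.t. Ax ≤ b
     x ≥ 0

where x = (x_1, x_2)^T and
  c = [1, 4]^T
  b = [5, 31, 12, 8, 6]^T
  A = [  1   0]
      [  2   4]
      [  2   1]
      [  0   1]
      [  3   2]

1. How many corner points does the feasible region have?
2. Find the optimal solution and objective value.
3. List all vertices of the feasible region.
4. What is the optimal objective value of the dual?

1. 3
2. x_1 = 0, x_2 = 3, z = 12
3. (0, 0), (2, 0), (0, 3)
4. 12 (by strong duality, equal to the primal optimum)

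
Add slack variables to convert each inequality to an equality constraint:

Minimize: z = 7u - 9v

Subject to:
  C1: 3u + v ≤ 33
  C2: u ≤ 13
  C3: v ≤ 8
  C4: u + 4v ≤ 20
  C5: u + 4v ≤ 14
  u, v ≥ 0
min z = 7u - 9v

s.t.
  3u + v + s1 = 33
  u + s2 = 13
  v + s3 = 8
  u + 4v + s4 = 20
  u + 4v + s5 = 14
  u, v, s1, s2, s3, s4, s5 ≥ 0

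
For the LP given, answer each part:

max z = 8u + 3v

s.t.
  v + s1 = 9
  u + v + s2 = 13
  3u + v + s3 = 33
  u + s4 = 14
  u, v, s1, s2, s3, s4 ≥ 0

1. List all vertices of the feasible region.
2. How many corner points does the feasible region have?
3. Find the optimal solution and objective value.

1. (0, 0), (11, 0), (10, 3), (4, 9), (0, 9)
2. 5
3. u = 10, v = 3, z = 89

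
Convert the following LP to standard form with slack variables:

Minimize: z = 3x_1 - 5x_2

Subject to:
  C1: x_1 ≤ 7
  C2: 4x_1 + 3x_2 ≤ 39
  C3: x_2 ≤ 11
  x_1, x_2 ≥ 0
min z = 3x_1 - 5x_2

s.t.
  x_1 + s1 = 7
  4x_1 + 3x_2 + s2 = 39
  x_2 + s3 = 11
  x_1, x_2, s1, s2, s3 ≥ 0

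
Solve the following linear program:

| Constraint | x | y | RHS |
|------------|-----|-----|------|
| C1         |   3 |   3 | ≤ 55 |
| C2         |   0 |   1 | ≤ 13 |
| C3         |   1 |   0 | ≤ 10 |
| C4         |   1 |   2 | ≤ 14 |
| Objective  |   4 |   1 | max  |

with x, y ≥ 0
Each vertex is the intersection of two constraint boundaries that also satisfies all remaining constraints:
  x = 0 and y = 0 → (0, 0)
  x = 10 and y = 0 → (10, 0)
  x = 10 and x + 2y = 14 → (10, 2)
  x + 2y = 14 and x = 0 → (0, 7)

Evaluating z = 4x + y at each vertex:
  (0, 0): z = 0
  (10, 0): z = 40
  (10, 2): z = 42
  (0, 7): z = 7

The maximum is at (10, 2) with z = 42.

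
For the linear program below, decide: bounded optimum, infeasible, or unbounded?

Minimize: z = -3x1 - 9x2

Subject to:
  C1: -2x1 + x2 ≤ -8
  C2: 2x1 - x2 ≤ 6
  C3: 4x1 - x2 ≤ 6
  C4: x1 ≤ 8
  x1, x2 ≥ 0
C2 requires 2x1 - x2 ≤ 6, while C1 (-2x1 + x2 ≤ -8) is equivalent to 2x1 - x2 ≥ 8. Together they would need 8 ≤ 2x1 - x2 ≤ 6, which is impossible since 8 > 6. No point satisfies all constraints.

Infeasible: no point satisfies all constraints simultaneously.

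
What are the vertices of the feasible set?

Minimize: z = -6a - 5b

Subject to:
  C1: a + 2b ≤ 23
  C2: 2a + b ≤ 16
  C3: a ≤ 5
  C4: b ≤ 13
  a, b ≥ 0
Each vertex is the intersection of two constraint boundaries that also satisfies all remaining constraints:
  a = 0 and b = 0 → (0, 0)
  a = 5 and b = 0 → (5, 0)
  2a + b = 16 and a = 5 → (5, 6)
  a + 2b = 23 and 2a + b = 16 → (3, 10)
  a + 2b = 23 and a = 0 → (0, 11.5)

Vertices: (0, 0), (5, 0), (5, 6), (3, 10), (0, 11.5)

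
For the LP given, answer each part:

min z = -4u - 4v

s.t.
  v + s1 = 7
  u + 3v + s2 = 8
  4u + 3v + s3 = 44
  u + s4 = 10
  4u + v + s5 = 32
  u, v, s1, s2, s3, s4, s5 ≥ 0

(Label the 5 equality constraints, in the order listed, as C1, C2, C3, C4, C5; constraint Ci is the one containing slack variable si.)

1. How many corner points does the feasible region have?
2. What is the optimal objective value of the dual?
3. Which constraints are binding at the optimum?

1. 3
2. -32 (by strong duality, equal to the primal optimum)
3. C2, C5, v ≥ 0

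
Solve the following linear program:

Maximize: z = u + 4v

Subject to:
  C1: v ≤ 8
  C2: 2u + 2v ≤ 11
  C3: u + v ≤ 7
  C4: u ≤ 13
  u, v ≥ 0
Each vertex is the intersection of two constraint boundaries that also satisfies all remaining constraints:
  u = 0 and v = 0 → (0, 0)
  2u + 2v = 11 and v = 0 → (5.5, 0)
  2u + 2v = 11 and u = 0 → (0, 5.5)

Evaluating z = u + 4v at each vertex:
  (0, 0): z = 0
  (5.5, 0): z = 5.5
  (0, 5.5): z = 22

The maximum is at (0, 5.5) with z = 22.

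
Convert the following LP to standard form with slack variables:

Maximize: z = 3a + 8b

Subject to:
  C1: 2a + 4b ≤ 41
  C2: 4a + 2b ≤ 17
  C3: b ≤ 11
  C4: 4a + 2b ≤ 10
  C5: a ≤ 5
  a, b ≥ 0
max z = 3a + 8b

s.t.
  2a + 4b + s1 = 41
  4a + 2b + s2 = 17
  b + s3 = 11
  4a + 2b + s4 = 10
  a + s5 = 5
  a, b, s1, s2, s3, s4, s5 ≥ 0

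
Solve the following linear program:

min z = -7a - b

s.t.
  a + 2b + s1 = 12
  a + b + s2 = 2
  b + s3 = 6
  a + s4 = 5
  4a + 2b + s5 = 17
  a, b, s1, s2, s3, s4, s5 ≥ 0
a = 2, b = 0, z = -14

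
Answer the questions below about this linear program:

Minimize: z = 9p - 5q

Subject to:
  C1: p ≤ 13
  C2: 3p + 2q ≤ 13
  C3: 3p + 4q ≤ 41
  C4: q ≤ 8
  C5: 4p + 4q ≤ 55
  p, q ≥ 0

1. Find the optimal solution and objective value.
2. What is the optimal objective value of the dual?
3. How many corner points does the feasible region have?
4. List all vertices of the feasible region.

1. p = 0, q = 6.5, z = -32.5
2. -32.5 (by strong duality, equal to the primal optimum)
3. 3
4. (0, 0), (4.333, 0), (0, 6.5)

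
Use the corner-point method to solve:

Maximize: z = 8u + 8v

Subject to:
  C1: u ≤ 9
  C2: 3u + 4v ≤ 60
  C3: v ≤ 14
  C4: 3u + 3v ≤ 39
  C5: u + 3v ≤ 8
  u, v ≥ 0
Each vertex is the intersection of two constraint boundaries that also satisfies all remaining constraints:
  u = 0 and v = 0 → (0, 0)
  u + 3v = 8 and v = 0 → (8, 0)
  u + 3v = 8 and u = 0 → (0, 2.667)

Evaluating z = 8u + 8v at each vertex:
  (0, 0): z = 0
  (8, 0): z = 64
  (0, 2.667): z = 21.33

The maximum is at (8, 0) with z = 64.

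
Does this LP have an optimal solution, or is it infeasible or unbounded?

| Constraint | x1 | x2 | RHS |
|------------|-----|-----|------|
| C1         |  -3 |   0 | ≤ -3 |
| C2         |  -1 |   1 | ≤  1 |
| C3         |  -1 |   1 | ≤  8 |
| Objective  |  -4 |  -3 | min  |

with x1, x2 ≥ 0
Feasible point: (1, 0) satisfies every constraint, so the LP is feasible.
Direction d = (1, 0): for each constraint row a, a·d ≤ 0 —
  (-3)(1) + (0)(0) = -3 ≤ 0
  (-1)(1) + (1)(0) = -1 ≤ 0
  (-1)(1) + (1)(0) = -1 ≤ 0
and d ≥ 0, so (1, 0) + t·d stays feasible for every t ≥ 0. Along this ray z = -4x1 - 3x2 changes by -4 per unit t, so z → −∞.

Unbounded — the objective can decrease without bound over the feasible region.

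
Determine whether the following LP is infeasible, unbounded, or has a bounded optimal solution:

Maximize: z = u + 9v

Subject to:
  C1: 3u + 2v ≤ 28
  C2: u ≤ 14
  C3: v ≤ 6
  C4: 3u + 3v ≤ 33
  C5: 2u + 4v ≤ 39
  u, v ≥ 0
The point (5, 6) satisfies every constraint, so the LP is feasible; the constraints give u ≤ 14 and v ≤ 6, which with u, v ≥ 0 keep the feasible region inside a bounded box. A feasible, bounded LP attains a finite optimum at a vertex.

Feasible with finite optimum z* = 59 at (5, 6).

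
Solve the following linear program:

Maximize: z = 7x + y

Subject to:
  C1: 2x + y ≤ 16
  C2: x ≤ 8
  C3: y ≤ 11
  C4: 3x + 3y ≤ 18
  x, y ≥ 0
Each vertex is the intersection of two constraint boundaries that also satisfies all remaining constraints:
  x = 0 and y = 0 → (0, 0)
  3x + 3y = 18 and y = 0 → (6, 0)
  3x + 3y = 18 and x = 0 → (0, 6)

Evaluating z = 7x + y at each vertex:
  (0, 0): z = 0
  (6, 0): z = 42
  (0, 6): z = 6

The maximum is at (6, 0) with z = 42.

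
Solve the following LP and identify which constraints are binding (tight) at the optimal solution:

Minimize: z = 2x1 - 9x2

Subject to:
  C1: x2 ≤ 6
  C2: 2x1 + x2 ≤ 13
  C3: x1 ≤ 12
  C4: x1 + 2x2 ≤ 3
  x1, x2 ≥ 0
Optimal: x1 = 0, x2 = 1.5
Binding: C4, x1 ≥ 0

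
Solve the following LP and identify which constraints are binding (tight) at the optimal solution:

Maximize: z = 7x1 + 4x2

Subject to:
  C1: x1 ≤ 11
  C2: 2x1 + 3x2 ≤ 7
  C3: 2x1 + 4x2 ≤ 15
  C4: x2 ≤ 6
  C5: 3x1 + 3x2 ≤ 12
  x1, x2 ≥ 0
Optimal: x1 = 3.5, x2 = 0
Binding: C2, x2 ≥ 0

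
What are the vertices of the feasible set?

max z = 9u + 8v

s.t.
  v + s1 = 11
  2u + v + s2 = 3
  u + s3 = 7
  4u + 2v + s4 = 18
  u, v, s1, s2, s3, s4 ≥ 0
Each vertex is the intersection of two constraint boundaries that also satisfies all remaining constraints:
  u = 0 and v = 0 → (0, 0)
  2u + v = 3 and v = 0 → (1.5, 0)
  2u + v = 3 and u = 0 → (0, 3)

Vertices: (0, 0), (1.5, 0), (0, 3)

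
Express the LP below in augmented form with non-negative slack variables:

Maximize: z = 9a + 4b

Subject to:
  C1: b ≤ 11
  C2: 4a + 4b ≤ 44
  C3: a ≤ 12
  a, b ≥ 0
max z = 9a + 4b

s.t.
  b + s1 = 11
  4a + 4b + s2 = 44
  a + s3 = 12
  a, b, s1, s2, s3 ≥ 0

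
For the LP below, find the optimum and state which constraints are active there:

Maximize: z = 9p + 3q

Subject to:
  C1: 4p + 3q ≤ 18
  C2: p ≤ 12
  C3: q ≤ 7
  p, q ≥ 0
Optimal: p = 4.5, q = 0
Slack at optimum:
  C1: slack = 0 (binding)
  C2: slack = 7.5
  C3: slack = 7
  p ≥ 0: p = 4.5
  q ≥ 0: q = 0 (binding)
Binding constraints: C1, q ≥ 0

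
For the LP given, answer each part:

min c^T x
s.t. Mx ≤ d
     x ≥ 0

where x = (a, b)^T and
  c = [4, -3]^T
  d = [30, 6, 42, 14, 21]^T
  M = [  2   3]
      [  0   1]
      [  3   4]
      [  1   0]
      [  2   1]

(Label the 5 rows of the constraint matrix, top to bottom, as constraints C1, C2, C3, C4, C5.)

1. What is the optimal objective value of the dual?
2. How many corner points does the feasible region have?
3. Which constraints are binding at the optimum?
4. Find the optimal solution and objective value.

1. -18 (by strong duality, equal to the primal optimum)
2. 5
3. C2, a ≥ 0
4. a = 0, b = 6, z = -18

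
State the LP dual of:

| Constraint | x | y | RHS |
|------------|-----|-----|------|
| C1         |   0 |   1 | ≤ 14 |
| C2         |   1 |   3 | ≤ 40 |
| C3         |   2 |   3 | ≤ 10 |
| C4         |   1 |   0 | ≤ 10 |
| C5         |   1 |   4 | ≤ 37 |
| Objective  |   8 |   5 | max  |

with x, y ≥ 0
Minimize: z = 14y1 + 40y2 + 10y3 + 10y4 + 37y5

Subject to:
  C1: -y2 - 2y3 - y4 - y5 ≤ -8
  C2: -y1 - 3y2 - 3y3 - 4y5 ≤ -5
  y1, y2, y3, y4, y5 ≥ 0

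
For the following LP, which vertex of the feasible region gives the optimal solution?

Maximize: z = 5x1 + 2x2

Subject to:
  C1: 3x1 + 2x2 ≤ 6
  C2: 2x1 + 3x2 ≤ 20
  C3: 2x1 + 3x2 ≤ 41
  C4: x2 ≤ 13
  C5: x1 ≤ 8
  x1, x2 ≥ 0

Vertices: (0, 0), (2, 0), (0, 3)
Evaluating z = 5x1 + 2x2 at each vertex:
  (0, 0): z = 0
  (2, 0): z = 10
  (0, 3): z = 6

The largest value is z = 10, attained at (2, 0).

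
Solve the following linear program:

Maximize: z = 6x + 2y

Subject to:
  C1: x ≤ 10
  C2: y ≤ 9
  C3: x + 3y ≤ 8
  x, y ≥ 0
Each vertex is the intersection of two constraint boundaries that also satisfies all remaining constraints:
  x = 0 and y = 0 → (0, 0)
  x + 3y = 8 and y = 0 → (8, 0)
  x + 3y = 8 and x = 0 → (0, 2.667)

Evaluating z = 6x + 2y at each vertex:
  (0, 0): z = 0
  (8, 0): z = 48
  (0, 2.667): z = 5.333

The maximum is at (8, 0) with z = 48.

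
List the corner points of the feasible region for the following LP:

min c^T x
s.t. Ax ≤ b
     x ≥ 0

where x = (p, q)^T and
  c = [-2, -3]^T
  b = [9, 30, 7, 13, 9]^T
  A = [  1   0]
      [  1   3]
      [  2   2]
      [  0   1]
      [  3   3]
Each vertex is the intersection of two constraint boundaries that also satisfies all remaining constraints:
  p = 0 and q = 0 → (0, 0)
  3p + 3q = 9 and q = 0 → (3, 0)
  3p + 3q = 9 and p = 0 → (0, 3)

Vertices: (0, 0), (3, 0), (0, 3)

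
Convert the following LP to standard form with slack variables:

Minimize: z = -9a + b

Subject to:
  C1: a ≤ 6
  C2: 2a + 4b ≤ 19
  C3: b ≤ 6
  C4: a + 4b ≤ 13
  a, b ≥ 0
min z = -9a + b

s.t.
  a + s1 = 6
  2a + 4b + s2 = 19
  b + s3 = 6
  a + 4b + s4 = 13
  a, b, s1, s2, s3, s4 ≥ 0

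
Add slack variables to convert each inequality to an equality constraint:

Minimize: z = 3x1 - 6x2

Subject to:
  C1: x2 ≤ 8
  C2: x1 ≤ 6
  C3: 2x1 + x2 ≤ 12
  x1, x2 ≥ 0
min z = 3x1 - 6x2

s.t.
  x2 + s1 = 8
  x1 + s2 = 6
  2x1 + x2 + s3 = 12
  x1, x2, s1, s2, s3 ≥ 0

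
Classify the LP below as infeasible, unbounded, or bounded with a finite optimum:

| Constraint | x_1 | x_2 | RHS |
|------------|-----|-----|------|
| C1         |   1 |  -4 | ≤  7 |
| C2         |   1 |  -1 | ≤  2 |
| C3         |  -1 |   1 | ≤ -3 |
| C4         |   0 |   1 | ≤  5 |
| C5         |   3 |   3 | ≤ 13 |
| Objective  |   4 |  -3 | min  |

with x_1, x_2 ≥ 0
C2 requires x_1 - x_2 ≤ 2, while C3 (-x_1 + x_2 ≤ -3) is equivalent to x_1 - x_2 ≥ 3. Together they would need 3 ≤ x_1 - x_2 ≤ 2, which is impossible since 3 > 2. No point satisfies all constraints.

Infeasible — the constraint set is empty.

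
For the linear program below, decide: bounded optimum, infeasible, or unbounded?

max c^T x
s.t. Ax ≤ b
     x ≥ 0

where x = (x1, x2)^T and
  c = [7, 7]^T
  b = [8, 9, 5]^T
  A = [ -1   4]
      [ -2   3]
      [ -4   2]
Feasible point: (0, 0) satisfies every constraint, so the LP is feasible.
Direction d = (1, 0): for each constraint row a, a·d ≤ 0 —
  (-1)(1) + (4)(0) = -1 ≤ 0
  (-2)(1) + (3)(0) = -2 ≤ 0
  (-4)(1) + (2)(0) = -4 ≤ 0
and d ≥ 0, so (0, 0) + t·d stays feasible for every t ≥ 0. Along this ray z = 7x1 + 7x2 changes by 7 per unit t, so z → +∞.

The LP is unbounded; z can be made arbitrarily large.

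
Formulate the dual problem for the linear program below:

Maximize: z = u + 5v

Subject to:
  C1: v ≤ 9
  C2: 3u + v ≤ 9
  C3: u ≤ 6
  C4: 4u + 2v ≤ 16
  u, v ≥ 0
Minimize: z = 9y1 + 9y2 + 6y3 + 16y4

Subject to:
  C1: -3y2 - y3 - 4y4 ≤ -1
  C2: -y1 - y2 - 2y4 ≤ -5
  y1, y2, y3, y4 ≥ 0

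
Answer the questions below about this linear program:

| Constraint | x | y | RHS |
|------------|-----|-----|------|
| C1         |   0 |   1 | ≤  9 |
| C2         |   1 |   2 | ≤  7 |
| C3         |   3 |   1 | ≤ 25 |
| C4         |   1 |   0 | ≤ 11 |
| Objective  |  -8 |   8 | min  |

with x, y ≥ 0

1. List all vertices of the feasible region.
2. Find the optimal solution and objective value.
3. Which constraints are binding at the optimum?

1. (0, 0), (7, 0), (0, 3.5)
2. x = 7, y = 0, z = -56
3. C2, y ≥ 0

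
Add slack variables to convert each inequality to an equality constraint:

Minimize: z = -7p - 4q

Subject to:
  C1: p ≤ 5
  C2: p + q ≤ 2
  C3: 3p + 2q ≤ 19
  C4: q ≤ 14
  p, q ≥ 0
min z = -7p - 4q

s.t.
  p + s1 = 5
  p + q + s2 = 2
  3p + 2q + s3 = 19
  q + s4 = 14
  p, q, s1, s2, s3, s4 ≥ 0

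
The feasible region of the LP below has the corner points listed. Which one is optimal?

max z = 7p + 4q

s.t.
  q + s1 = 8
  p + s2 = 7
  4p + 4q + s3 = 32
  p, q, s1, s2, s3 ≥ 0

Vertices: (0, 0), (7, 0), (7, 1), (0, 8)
Evaluating z = 7p + 4q at each vertex:
  (0, 0): z = 0
  (7, 0): z = 49
  (7, 1): z = 53
  (0, 8): z = 32

The largest value is z = 53, attained at (7, 1).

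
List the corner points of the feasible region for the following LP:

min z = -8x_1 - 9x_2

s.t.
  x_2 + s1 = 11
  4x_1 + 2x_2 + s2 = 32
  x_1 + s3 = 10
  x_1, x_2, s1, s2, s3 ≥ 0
Each vertex is the intersection of two constraint boundaries that also satisfies all remaining constraints:
  x_1 = 0 and x_2 = 0 → (0, 0)
  4x_1 + 2x_2 = 32 and x_2 = 0 → (8, 0)
  x_2 = 11 and 4x_1 + 2x_2 = 32 → (2.5, 11)
  x_2 = 11 and x_1 = 0 → (0, 11)

Vertices: (0, 0), (8, 0), (2.5, 11), (0, 11)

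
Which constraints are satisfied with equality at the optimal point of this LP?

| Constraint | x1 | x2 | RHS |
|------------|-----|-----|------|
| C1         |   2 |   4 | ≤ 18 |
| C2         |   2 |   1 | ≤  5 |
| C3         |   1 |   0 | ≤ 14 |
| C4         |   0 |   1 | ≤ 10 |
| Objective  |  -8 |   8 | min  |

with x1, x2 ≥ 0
Optimal: x1 = 2.5, x2 = 0
Slack at optimum:
  C1: slack = 13
  C2: slack = 0 (binding)
  C3: slack = 11.5
  C4: slack = 10
  x1 ≥ 0: x1 = 2.5
  x2 ≥ 0: x2 = 0 (binding)
Binding constraints: C2, x2 ≥ 0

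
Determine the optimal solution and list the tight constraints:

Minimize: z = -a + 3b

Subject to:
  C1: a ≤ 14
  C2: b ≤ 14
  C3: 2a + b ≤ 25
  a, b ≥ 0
Optimal: a = 12.5, b = 0
Slack at optimum:
  C1: slack = 1.5
  C2: slack = 14
  C3: slack = 0 (binding)
  a ≥ 0: a = 12.5
  b ≥ 0: b = 0 (binding)
Binding constraints: C3, b ≥ 0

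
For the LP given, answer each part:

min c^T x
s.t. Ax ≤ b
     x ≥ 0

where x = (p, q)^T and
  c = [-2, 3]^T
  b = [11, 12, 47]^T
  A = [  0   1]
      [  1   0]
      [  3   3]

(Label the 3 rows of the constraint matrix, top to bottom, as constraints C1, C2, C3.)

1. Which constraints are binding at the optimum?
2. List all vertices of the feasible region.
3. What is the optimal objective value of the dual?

1. C2, q ≥ 0
2. (0, 0), (12, 0), (12, 3.667), (4.667, 11), (0, 11)
3. -24 (by strong duality, equal to the primal optimum)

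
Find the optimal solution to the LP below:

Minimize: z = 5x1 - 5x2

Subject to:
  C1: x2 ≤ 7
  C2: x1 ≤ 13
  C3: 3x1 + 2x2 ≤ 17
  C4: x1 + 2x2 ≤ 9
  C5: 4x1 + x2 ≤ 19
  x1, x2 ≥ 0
Each vertex is the intersection of two constraint boundaries that also satisfies all remaining constraints:
  x1 = 0 and x2 = 0 → (0, 0)
  4x1 + x2 = 19 and x2 = 0 → (4.75, 0)
  3x1 + 2x2 = 17 and 4x1 + x2 = 19 → (4.2, 2.2)
  3x1 + 2x2 = 17 and x1 + 2x2 = 9 → (4, 2.5)
  x1 + 2x2 = 9 and x1 = 0 → (0, 4.5)

Evaluating z = 5x1 - 5x2 at each vertex:
  (0, 0): z = 0
  (4.75, 0): z = 23.75
  (4.2, 2.2): z = 10
  (4, 2.5): z = 7.5
  (0, 4.5): z = -22.5

The minimum is at (0, 4.5) with z = -22.5.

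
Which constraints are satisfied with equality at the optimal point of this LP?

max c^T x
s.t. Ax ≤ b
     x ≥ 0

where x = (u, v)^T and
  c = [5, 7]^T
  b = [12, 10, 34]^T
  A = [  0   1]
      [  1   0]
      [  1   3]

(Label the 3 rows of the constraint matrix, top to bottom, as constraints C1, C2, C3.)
Optimal: u = 10, v = 8
Slack at optimum:
  C1: slack = 4
  C2: slack = 0 (binding)
  C3: slack = 0 (binding)
  u ≥ 0: u = 10
  v ≥ 0: v = 8
Binding constraints: C2, C3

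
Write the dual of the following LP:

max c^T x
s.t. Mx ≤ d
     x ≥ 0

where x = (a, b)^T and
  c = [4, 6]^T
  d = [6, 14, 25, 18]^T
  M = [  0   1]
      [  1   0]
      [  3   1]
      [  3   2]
Minimize: z = 6y1 + 14y2 + 25y3 + 18y4

Subject to:
  C1: -y2 - 3y3 - 3y4 ≤ -4
  C2: -y1 - y3 - 2y4 ≤ -6
  y1, y2, y3, y4 ≥ 0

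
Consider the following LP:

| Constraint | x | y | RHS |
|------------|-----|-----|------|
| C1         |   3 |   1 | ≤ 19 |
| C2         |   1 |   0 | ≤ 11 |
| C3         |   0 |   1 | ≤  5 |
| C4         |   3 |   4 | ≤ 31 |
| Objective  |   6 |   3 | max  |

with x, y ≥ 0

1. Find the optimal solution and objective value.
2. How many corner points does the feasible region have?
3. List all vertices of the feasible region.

1. x = 5, y = 4, z = 42
2. 5
3. (0, 0), (6.333, 0), (5, 4), (3.667, 5), (0, 5)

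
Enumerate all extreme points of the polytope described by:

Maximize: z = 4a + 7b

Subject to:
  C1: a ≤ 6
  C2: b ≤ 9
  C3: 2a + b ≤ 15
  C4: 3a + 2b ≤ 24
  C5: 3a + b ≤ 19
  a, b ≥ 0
Each vertex is the intersection of two constraint boundaries that also satisfies all remaining constraints:
  a = 0 and b = 0 → (0, 0)
  a = 6 and b = 0 → (6, 0)
  a = 6 and 3a + b = 19 → (6, 1)
  3a + 2b = 24 and 3a + b = 19 → (4.667, 5)
  b = 9 and 3a + 2b = 24 → (2, 9)
  b = 9 and a = 0 → (0, 9)

Vertices: (0, 0), (6, 0), (6, 1), (4.667, 5), (2, 9), (0, 9)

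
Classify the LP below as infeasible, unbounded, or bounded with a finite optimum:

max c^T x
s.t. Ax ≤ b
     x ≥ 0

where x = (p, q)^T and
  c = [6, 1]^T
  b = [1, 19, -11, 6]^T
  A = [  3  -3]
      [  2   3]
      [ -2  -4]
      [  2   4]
One constraint requires 2p + 4q ≤ 6, while the constraint -2p - 4q ≤ -11 is equivalent to 2p + 4q ≥ 11. Together they would need 11 ≤ 2p + 4q ≤ 6, which is impossible since 11 > 6. No point satisfies all constraints.

Infeasible: no point satisfies all constraints simultaneously.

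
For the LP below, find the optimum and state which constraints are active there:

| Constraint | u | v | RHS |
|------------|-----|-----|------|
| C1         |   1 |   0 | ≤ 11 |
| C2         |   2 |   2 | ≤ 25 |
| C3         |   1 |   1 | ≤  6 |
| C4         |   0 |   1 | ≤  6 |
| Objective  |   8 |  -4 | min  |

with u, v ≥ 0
Optimal: u = 0, v = 6
Binding: C3, C4, u ≥ 0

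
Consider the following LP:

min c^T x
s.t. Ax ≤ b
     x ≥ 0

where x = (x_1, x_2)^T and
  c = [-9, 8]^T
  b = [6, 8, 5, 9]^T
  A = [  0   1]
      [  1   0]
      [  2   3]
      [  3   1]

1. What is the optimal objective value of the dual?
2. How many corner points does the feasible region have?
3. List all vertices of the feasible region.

1. -22.5 (by strong duality, equal to the primal optimum)
2. 3
3. (0, 0), (2.5, 0), (0, 1.667)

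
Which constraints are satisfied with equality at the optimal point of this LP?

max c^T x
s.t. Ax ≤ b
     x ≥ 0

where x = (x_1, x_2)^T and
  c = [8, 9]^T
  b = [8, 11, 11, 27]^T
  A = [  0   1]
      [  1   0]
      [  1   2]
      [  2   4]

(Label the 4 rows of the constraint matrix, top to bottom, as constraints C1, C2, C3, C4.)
Optimal: x_1 = 11, x_2 = 0
Slack at optimum:
  C1: slack = 8
  C2: slack = 0 (binding)
  C3: slack = 0 (binding)
  C4: slack = 5
  x_1 ≥ 0: x_1 = 11
  x_2 ≥ 0: x_2 = 0 (binding)
Binding constraints: C2, C3, x_2 ≥ 0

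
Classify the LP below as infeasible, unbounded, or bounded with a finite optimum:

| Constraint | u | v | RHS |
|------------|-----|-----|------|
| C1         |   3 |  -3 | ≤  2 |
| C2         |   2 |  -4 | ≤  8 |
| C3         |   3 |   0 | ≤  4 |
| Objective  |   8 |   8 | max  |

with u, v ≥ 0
Feasible point: (0, 0) satisfies every constraint, so the LP is feasible.
Direction d = (0, 1): for each constraint row a, a·d ≤ 0 —
  (3)(0) + (-3)(1) = -3 ≤ 0
  (2)(0) + (-4)(1) = -4 ≤ 0
  (3)(0) + (0)(1) = 0 ≤ 0
and d ≥ 0, so (0, 0) + t·d stays feasible for every t ≥ 0. Along this ray z = 8u + 8v changes by 8 per unit t, so z → +∞.

The LP is unbounded; z can be made arbitrarily large.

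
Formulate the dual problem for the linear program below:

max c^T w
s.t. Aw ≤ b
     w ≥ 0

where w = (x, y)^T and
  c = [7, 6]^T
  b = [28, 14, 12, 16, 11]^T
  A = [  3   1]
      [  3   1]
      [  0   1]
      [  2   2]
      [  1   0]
Minimize: z = 28y1 + 14y2 + 12y3 + 16y4 + 11y5

Subject to:
  C1: -3y1 - 3y2 - 2y4 - y5 ≤ -7
  C2: -y1 - y2 - y3 - 2y4 ≤ -6
  y1, y2, y3, y4, y5 ≥ 0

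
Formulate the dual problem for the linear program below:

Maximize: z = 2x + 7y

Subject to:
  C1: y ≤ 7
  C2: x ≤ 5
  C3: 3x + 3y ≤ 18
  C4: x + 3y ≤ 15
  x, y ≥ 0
Minimize: z = 7y1 + 5y2 + 18y3 + 15y4

Subject to:
  C1: -y2 - 3y3 - y4 ≤ -2
  C2: -y1 - 3y3 - 3y4 ≤ -7
  y1, y2, y3, y4 ≥ 0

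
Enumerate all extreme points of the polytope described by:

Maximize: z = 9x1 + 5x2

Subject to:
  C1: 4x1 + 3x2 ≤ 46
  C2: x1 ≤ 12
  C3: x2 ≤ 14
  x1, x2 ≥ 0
Each vertex is the intersection of two constraint boundaries that also satisfies all remaining constraints:
  x1 = 0 and x2 = 0 → (0, 0)
  4x1 + 3x2 = 46 and x2 = 0 → (11.5, 0)
  4x1 + 3x2 = 46 and x2 = 14 → (1, 14)
  x2 = 14 and x1 = 0 → (0, 14)

Vertices: (0, 0), (11.5, 0), (1, 14), (0, 14)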